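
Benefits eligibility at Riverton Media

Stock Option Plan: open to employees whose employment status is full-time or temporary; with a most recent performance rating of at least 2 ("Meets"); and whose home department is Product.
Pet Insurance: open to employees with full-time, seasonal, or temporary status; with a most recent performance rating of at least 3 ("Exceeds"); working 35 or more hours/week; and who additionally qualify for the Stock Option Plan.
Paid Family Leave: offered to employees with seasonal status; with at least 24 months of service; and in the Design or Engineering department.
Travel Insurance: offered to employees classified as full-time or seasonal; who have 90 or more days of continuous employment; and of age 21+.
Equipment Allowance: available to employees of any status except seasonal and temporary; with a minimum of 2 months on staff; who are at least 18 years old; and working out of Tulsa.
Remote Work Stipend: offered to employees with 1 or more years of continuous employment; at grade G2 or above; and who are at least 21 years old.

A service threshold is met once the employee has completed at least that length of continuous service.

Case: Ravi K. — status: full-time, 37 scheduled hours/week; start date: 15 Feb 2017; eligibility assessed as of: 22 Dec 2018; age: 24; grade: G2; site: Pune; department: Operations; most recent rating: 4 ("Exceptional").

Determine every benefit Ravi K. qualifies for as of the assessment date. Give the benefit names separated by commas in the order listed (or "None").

Travel Insurance, Remote Work Stipend

Service from 15 Feb 2017 to 22 Dec 2018: 675 days.
Stock Option Plan — status full-time ✓; rating 4 ≥ 2 ✓; dept Operations ✗ → not eligible.
Pet Insurance — status full-time ✓; rating 4 ≥ 3 ✓; 37 hrs/wk ≥ 35 ✓; not eligible for Stock Option Plan ✗ → not eligible.
Paid Family Leave — status full-time ✗ (requires seasonal) → not eligible.
Travel Insurance — status full-time ✓; service 675 days ≥ 90 days ✓; age 24 ≥ 21 ✓ → eligible.
Equipment Allowance — status full-time ✓ (not excluded); service 675 days ≥ 2 months (≈60 days) ✓; age 24 ≥ 18 ✓; site Pune ✗ (not Tulsa) → not eligible.
Remote Work Stipend — service 675 days ≥ 1 year (≈365 days) ✓; grade G2 ≥ G2 ✓; age 24 ≥ 21 ✓ → eligible.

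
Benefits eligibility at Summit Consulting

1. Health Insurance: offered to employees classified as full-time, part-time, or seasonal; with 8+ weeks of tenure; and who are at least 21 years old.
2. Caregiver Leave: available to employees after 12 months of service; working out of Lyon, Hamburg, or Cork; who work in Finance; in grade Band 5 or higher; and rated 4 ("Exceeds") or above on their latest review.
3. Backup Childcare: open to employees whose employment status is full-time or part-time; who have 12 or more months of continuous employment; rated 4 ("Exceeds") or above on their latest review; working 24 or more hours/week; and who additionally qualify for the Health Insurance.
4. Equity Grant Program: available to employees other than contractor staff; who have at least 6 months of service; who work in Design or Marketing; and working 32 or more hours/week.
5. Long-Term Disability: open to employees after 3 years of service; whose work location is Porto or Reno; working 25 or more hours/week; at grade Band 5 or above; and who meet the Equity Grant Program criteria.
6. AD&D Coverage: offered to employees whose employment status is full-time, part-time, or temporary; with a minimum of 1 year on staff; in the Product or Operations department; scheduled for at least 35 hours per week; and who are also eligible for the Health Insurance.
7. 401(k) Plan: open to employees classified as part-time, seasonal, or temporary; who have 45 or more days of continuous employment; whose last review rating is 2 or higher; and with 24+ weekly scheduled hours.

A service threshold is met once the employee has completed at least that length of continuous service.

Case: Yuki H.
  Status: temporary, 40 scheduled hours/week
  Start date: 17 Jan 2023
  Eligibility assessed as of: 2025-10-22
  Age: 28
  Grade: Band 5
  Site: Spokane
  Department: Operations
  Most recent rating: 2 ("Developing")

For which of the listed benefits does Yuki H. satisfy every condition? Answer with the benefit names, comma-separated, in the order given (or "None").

Service from 17 Jan 2023 to 2025-10-22: 1009 days.
Health Insurance — status temporary ✗ (requires full-time, part-time, or seasonal) → not eligible.
Caregiver Leave — service 1009 days ≥ 12 months (≈360 days) ✓; site Spokane ✗ (not Lyon, Hamburg, or Cork) → not eligible.
Backup Childcare — status temporary ✗ (requires full-time or part-time) → not eligible.
Equity Grant Program — status temporary ✓ (not excluded); service 1009 days ≥ 6 months (≈180 days) ✓; dept Operations ✗ → not eligible.
Long-Term Disability — service 1009 days < 3 years (≈1095 days) ✗ → not eligible.
AD&D Coverage — status temporary ✓; service 1009 days ≥ 1 year (≈365 days) ✓; dept Operations ✓; 40 hrs/wk ≥ 35 ✓; not eligible for Health Insurance ✗ → not eligible.
401(k) Plan — status temporary ✓; service 1009 days ≥ 45 days ✓; rating 2 ≥ 2 ✓; 40 hrs/wk ≥ 24 ✓ → eligible.

401(k) Plan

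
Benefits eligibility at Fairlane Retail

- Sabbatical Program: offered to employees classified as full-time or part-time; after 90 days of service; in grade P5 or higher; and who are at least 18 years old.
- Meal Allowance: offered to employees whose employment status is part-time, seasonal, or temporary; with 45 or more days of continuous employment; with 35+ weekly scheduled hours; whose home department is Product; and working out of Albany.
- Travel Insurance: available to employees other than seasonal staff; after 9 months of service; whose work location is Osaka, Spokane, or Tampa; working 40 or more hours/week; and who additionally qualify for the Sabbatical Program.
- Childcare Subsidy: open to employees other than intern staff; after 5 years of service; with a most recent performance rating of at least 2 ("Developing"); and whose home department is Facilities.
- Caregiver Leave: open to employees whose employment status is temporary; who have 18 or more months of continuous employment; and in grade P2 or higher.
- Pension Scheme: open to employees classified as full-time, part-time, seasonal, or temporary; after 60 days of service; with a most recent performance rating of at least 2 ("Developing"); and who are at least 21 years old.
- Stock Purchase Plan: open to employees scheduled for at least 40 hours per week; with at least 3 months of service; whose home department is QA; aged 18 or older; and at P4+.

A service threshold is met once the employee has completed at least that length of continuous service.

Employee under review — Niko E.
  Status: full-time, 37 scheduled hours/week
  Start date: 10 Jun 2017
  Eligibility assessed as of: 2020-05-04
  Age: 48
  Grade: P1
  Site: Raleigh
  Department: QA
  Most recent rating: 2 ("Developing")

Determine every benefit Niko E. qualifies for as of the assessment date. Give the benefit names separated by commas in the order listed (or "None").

Pension Scheme

Service from 10 Jun 2017 to 2020-05-04: 1059 days.
Sabbatical Program — status full-time ✓; service 1059 days ≥ 90 days ✓; grade P1 < P5 ✗ → not eligible.
Meal Allowance — status full-time ✗ (requires part-time, seasonal, or temporary) → not eligible.
Travel Insurance — status full-time ✓ (not excluded); service 1059 days ≥ 9 months (≈270 days) ✓; site Raleigh ✗ (not Osaka, Spokane, or Tampa) → not eligible.
Childcare Subsidy — status full-time ✓ (not excluded); service 1059 days < 5 years (≈1825 days) ✗ → not eligible.
Caregiver Leave — status full-time ✗ (requires temporary) → not eligible.
Pension Scheme — status full-time ✓; service 1059 days ≥ 60 days ✓; rating 2 ≥ 2 ✓; age 48 ≥ 21 ✓ → eligible.
Stock Purchase Plan — 37 hrs/wk < 40 ✗ → not eligible.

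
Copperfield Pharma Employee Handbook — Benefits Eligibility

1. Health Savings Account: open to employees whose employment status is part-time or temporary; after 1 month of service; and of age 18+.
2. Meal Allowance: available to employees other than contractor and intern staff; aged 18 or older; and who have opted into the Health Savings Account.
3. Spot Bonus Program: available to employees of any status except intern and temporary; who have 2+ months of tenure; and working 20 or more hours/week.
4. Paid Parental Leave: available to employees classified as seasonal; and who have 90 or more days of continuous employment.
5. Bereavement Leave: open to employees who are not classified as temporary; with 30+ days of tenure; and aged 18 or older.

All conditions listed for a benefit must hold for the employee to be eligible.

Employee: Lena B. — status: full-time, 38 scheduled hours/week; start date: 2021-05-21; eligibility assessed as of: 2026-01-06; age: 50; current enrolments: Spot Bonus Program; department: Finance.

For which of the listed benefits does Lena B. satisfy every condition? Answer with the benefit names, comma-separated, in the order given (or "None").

Service from 2021-05-21 to 2026-01-06: 1691 days.
Health Savings Account — status full-time ✗ (requires part-time or temporary) → not eligible.
Meal Allowance — status full-time ✓ (not excluded); age 50 ≥ 18 ✓; not enrolled in Health Savings Account ✗ → not eligible.
Spot Bonus Program — status full-time ✓ (not excluded); service 1691 days ≥ 2 months (≈60 days) ✓; 38 hrs/wk ≥ 20 ✓ → eligible.
Paid Parental Leave — status full-time ✗ (requires seasonal) → not eligible.
Bereavement Leave — status full-time ✓ (not excluded); service 1691 days ≥ 30 days ✓; age 50 ≥ 18 ✓ → eligible.

Spot Bonus Program, Bereavement Leave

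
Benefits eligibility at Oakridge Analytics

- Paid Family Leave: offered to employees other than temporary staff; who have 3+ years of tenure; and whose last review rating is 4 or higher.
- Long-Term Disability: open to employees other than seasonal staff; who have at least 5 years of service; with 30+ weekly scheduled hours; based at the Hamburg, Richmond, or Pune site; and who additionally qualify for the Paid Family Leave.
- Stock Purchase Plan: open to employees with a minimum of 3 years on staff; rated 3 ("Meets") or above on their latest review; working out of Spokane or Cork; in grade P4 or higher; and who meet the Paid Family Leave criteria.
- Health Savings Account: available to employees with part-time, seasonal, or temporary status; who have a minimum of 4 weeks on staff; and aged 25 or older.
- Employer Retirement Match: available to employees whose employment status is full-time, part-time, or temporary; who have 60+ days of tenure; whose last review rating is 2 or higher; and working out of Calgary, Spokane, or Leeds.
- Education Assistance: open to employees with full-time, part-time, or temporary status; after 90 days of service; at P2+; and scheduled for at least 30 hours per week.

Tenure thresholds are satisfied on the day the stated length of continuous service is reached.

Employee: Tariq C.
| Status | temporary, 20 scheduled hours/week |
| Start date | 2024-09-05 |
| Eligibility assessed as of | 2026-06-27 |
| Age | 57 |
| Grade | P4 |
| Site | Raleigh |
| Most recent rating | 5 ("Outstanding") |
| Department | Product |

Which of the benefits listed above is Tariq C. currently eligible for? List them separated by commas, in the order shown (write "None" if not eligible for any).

Health Savings Account

Service from 2024-09-05 to 2026-06-27: 660 days.
Paid Family Leave — status temporary ✗ (excluded) → not eligible.
Long-Term Disability — status temporary ✓ (not excluded); service 660 days < 5 years (≈1825 days) ✗ → not eligible.
Stock Purchase Plan — service 660 days < 3 years (≈1095 days) ✗ → not eligible.
Health Savings Account — status temporary ✓; service 660 days ≥ 4 weeks (≈28 days) ✓; age 57 ≥ 25 ✓ → eligible.
Employer Retirement Match — status temporary ✓; service 660 days ≥ 60 days ✓; rating 5 ≥ 2 ✓; site Raleigh ✗ (not Calgary, Spokane, or Leeds) → not eligible.
Education Assistance — status temporary ✓; service 660 days ≥ 90 days ✓; grade P4 ≥ P2 ✓; 20 hrs/wk < 30 ✗ → not eligible.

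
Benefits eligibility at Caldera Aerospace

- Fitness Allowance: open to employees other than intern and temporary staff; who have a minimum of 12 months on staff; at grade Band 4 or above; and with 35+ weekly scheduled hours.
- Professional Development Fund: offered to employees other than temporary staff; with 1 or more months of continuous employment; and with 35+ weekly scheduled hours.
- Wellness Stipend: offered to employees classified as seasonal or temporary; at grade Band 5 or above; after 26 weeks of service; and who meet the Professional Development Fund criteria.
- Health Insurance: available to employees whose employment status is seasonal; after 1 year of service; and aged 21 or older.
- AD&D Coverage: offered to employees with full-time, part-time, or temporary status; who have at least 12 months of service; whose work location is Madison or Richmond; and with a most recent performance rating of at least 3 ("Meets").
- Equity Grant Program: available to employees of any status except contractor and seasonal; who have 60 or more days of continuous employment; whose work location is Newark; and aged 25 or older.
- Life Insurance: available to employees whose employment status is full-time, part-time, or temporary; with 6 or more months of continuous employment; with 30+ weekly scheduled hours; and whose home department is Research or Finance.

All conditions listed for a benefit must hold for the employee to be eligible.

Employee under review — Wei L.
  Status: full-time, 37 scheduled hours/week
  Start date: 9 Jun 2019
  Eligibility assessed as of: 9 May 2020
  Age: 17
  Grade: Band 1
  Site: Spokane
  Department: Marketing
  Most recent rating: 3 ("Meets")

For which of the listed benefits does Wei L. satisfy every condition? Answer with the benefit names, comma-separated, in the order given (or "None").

Professional Development Fund

Service from 9 Jun 2019 to 9 May 2020: 335 days.
Fitness Allowance — status full-time ✓ (not excluded); service 335 days < 12 months (≈360 days) ✗ → not eligible.
Professional Development Fund — status full-time ✓ (not excluded); service 335 days ≥ 1 month (≈30 days) ✓; 37 hrs/wk ≥ 35 ✓ → eligible.
Wellness Stipend — status full-time ✗ (requires seasonal or temporary) → not eligible.
Health Insurance — status full-time ✗ (requires seasonal) → not eligible.
AD&D Coverage — status full-time ✓; service 335 days < 12 months (≈360 days) ✗ → not eligible.
Equity Grant Program — status full-time ✓ (not excluded); service 335 days ≥ 60 days ✓; site Spokane ✗ (not Newark) → not eligible.
Life Insurance — status full-time ✓; service 335 days ≥ 6 months (≈180 days) ✓; 37 hrs/wk ≥ 30 ✓; dept Marketing ✗ → not eligible.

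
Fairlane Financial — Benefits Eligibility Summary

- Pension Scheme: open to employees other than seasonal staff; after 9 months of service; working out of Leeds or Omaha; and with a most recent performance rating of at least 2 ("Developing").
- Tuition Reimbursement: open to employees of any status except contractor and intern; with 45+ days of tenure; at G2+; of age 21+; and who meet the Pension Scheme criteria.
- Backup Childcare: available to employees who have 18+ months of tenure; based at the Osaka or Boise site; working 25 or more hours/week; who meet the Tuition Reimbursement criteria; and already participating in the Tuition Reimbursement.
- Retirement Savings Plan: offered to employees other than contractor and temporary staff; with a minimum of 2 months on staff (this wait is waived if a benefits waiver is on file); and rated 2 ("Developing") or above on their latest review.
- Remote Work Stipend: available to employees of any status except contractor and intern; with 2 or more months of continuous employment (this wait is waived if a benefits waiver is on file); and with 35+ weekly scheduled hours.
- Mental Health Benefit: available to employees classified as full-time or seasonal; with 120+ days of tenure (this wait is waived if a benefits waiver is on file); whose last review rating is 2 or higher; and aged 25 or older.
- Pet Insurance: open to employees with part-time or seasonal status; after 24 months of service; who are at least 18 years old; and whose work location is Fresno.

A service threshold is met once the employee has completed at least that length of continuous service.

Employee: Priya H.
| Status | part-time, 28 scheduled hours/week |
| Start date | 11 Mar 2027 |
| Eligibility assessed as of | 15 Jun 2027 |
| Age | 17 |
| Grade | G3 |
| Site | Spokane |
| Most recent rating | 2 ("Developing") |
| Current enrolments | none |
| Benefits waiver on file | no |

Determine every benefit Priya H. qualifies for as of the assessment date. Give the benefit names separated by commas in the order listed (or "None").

Service from 11 Mar 2027 to 15 Jun 2027: 96 days.
Pension Scheme — status part-time ✓ (not excluded); service 96 days < 9 months (≈270 days) ✗ → not eligible.
Tuition Reimbursement — status part-time ✓ (not excluded); service 96 days ≥ 45 days ✓; grade G3 ≥ G2 ✓; age 17 < 21 ✗ → not eligible.
Backup Childcare — service 96 days < 18 months (≈540 days) ✗ → not eligible.
Retirement Savings Plan — status part-time ✓ (not excluded); no waiver, service 96 days ≥ 2 months (≈60 days) ✓; rating 2 ≥ 2 ✓ → eligible.
Remote Work Stipend — status part-time ✓ (not excluded); no waiver, service 96 days ≥ 2 months (≈60 days) ✓; 28 hrs/wk < 35 ✗ → not eligible.
Mental Health Benefit — status part-time ✗ (requires full-time or seasonal) → not eligible.
Pet Insurance — status part-time ✓; service 96 days < 24 months (≈720 days) ✗ → not eligible.

Retirement Savings Plan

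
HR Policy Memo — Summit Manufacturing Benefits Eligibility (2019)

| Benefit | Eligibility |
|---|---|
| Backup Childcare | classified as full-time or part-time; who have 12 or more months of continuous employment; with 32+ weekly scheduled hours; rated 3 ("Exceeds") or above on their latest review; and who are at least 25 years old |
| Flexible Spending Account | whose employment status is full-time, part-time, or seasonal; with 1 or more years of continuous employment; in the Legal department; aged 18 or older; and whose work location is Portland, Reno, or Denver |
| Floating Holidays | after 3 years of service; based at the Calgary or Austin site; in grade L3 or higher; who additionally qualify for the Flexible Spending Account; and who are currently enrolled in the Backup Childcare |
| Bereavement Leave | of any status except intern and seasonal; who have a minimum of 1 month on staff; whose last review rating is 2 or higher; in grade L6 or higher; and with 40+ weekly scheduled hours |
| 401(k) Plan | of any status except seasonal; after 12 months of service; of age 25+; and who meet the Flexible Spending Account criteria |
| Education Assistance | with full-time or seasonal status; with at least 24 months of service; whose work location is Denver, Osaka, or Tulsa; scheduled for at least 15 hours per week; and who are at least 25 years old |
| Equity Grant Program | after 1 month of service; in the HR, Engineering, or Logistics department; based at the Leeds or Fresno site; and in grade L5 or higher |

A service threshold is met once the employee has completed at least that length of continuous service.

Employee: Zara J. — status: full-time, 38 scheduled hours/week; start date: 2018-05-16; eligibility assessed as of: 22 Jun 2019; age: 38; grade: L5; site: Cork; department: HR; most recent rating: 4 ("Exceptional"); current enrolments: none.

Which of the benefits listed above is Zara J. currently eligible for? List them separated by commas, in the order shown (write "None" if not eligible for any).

Service from 2018-05-16 to 22 Jun 2019: 402 days.
Backup Childcare — status full-time ✓; service 402 days ≥ 12 months (≈360 days) ✓; 38 hrs/wk ≥ 32 ✓; rating 4 ≥ 3 ✓; age 38 ≥ 25 ✓ → eligible.
Flexible Spending Account — status full-time ✓; service 402 days ≥ 1 year (≈365 days) ✓; dept HR ✗ → not eligible.
Floating Holidays — service 402 days < 3 years (≈1095 days) ✗ → not eligible.
Bereavement Leave — status full-time ✓ (not excluded); service 402 days ≥ 1 month (≈30 days) ✓; rating 4 ≥ 2 ✓; grade L5 < L6 ✗ → not eligible.
401(k) Plan — status full-time ✓ (not excluded); service 402 days ≥ 12 months (≈360 days) ✓; age 38 ≥ 25 ✓; not eligible for Flexible Spending Account ✗ → not eligible.
Education Assistance — status full-time ✓; service 402 days < 24 months (≈720 days) ✗ → not eligible.
Equity Grant Program — service 402 days ≥ 1 month (≈30 days) ✓; dept HR ✓; site Cork ✗ (not Leeds or Fresno) → not eligible.

Backup Childcare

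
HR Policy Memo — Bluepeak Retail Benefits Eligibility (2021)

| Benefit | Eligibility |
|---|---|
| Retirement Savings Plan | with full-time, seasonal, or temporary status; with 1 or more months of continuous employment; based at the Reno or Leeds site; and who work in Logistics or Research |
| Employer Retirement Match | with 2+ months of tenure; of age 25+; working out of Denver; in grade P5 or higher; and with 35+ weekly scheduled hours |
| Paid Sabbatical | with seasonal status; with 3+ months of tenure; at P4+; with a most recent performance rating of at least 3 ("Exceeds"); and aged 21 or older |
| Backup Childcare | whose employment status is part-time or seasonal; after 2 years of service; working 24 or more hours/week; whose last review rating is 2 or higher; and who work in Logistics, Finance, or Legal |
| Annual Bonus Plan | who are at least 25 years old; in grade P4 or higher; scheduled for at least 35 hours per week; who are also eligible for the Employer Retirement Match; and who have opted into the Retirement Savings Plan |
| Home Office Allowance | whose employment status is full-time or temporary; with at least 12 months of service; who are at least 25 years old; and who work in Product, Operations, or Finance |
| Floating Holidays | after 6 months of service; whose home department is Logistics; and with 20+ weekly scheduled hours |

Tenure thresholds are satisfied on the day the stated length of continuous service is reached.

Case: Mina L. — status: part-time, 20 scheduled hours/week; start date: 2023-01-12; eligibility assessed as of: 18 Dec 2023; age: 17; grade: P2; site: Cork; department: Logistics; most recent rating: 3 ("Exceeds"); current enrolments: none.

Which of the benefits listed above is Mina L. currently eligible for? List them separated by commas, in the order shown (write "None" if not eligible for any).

Floating Holidays

Service from 2023-01-12 to 18 Dec 2023: 340 days.
Retirement Savings Plan — status part-time ✗ (requires full-time, seasonal, or temporary) → not eligible.
Employer Retirement Match — service 340 days ≥ 2 months (≈60 days) ✓; age 17 < 25 ✗ → not eligible.
Paid Sabbatical — status part-time ✗ (requires seasonal) → not eligible.
Backup Childcare — status part-time ✓; service 340 days < 2 years (≈730 days) ✗ → not eligible.
Annual Bonus Plan — age 17 < 25 ✗ → not eligible.
Home Office Allowance — status part-time ✗ (requires full-time or temporary) → not eligible.
Floating Holidays — service 340 days ≥ 6 months (≈180 days) ✓; dept Logistics ✓; 20 hrs/wk ≥ 20 ✓ → eligible.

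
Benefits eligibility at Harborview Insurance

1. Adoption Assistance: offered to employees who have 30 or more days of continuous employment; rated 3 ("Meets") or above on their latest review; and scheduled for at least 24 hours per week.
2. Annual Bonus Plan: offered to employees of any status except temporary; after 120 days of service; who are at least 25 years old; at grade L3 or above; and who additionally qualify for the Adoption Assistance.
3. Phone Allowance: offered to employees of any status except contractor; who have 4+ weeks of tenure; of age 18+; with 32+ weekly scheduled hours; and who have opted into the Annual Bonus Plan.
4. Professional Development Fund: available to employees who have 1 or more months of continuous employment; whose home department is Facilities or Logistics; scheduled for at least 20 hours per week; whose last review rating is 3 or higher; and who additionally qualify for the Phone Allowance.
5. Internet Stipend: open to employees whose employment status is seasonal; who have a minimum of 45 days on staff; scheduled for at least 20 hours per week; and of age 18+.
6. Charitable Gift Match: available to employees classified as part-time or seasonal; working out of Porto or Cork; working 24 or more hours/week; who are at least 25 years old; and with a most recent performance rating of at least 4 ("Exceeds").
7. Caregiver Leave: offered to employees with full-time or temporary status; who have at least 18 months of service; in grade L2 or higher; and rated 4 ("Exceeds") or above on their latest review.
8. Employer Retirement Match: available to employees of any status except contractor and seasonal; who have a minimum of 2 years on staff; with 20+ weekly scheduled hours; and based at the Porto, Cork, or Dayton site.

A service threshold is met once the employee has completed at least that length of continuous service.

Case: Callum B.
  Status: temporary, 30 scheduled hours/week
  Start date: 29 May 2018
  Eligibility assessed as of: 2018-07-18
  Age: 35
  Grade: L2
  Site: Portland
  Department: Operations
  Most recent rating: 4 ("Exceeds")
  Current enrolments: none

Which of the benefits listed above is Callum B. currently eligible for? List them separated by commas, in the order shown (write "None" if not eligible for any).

Adoption Assistance

Service from 29 May 2018 to 2018-07-18: 50 days.
Adoption Assistance — service 50 days ≥ 30 days ✓; rating 4 ≥ 3 ✓; 30 hrs/wk ≥ 24 ✓ → eligible.
Annual Bonus Plan — status temporary ✗ (excluded) → not eligible.
Phone Allowance — status temporary ✓ (not excluded); service 50 days ≥ 4 weeks (≈28 days) ✓; age 35 ≥ 18 ✓; 30 hrs/wk < 32 ✗ → not eligible.
Professional Development Fund — service 50 days ≥ 1 month (≈30 days) ✓; dept Operations ✗ → not eligible.
Internet Stipend — status temporary ✗ (requires seasonal) → not eligible.
Charitable Gift Match — status temporary ✗ (requires part-time or seasonal) → not eligible.
Caregiver Leave — status temporary ✓; service 50 days < 18 months (≈540 days) ✗ → not eligible.
Employer Retirement Match — status temporary ✓ (not excluded); service 50 days < 2 years (≈730 days) ✗ → not eligible.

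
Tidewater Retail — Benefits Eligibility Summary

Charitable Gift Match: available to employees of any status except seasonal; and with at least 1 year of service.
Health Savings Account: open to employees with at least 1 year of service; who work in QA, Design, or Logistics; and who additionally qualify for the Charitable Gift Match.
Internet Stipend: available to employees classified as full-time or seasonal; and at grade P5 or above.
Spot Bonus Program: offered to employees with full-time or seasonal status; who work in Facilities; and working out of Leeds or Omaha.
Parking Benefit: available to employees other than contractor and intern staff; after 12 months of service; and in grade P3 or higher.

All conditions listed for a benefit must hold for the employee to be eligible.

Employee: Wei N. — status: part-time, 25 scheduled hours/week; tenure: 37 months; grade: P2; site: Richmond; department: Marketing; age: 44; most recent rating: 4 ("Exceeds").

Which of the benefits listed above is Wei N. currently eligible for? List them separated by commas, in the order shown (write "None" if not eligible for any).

Charitable Gift Match

Charitable Gift Match — status part-time ✓ (not excluded); service 37 months ≥ 1 year (≈365 days) ✓ → eligible.
Health Savings Account — service 37 months ≥ 1 year (≈365 days) ✓; dept Marketing ✗ → not eligible.
Internet Stipend — status part-time ✗ (requires full-time or seasonal) → not eligible.
Spot Bonus Program — status part-time ✗ (requires full-time or seasonal) → not eligible.
Parking Benefit — status part-time ✓ (not excluded); service 37 months ≥ 12 months ✓; grade P2 < P3 ✗ → not eligible.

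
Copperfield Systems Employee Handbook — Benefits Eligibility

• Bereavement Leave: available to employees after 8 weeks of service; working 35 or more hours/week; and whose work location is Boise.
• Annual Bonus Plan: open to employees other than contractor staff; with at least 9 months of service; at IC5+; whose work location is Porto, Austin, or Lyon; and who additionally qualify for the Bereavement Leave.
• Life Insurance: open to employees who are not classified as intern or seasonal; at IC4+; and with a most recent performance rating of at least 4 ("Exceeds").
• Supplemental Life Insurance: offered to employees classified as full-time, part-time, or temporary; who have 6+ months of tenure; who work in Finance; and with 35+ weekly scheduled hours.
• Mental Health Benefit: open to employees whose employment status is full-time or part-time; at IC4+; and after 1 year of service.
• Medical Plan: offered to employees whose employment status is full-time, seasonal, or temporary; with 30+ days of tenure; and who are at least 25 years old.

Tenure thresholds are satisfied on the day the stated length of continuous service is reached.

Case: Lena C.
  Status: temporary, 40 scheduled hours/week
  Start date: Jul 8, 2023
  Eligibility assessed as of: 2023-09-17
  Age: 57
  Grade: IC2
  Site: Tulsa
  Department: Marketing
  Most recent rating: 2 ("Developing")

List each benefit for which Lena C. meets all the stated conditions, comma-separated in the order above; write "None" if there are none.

Medical Plan

Service from Jul 8, 2023 to 2023-09-17: 71 days.
Bereavement Leave — service 71 days ≥ 8 weeks (≈56 days) ✓; 40 hrs/wk ≥ 35 ✓; site Tulsa ✗ (not Boise) → not eligible.
Annual Bonus Plan — status temporary ✓ (not excluded); service 71 days < 9 months (≈270 days) ✗ → not eligible.
Life Insurance — status temporary ✓ (not excluded); grade IC2 < IC4 ✗ → not eligible.
Supplemental Life Insurance — status temporary ✓; service 71 days < 6 months (≈180 days) ✗ → not eligible.
Mental Health Benefit — status temporary ✗ (requires full-time or part-time) → not eligible.
Medical Plan — status temporary ✓; service 71 days ≥ 30 days ✓; age 57 ≥ 25 ✓ → eligible.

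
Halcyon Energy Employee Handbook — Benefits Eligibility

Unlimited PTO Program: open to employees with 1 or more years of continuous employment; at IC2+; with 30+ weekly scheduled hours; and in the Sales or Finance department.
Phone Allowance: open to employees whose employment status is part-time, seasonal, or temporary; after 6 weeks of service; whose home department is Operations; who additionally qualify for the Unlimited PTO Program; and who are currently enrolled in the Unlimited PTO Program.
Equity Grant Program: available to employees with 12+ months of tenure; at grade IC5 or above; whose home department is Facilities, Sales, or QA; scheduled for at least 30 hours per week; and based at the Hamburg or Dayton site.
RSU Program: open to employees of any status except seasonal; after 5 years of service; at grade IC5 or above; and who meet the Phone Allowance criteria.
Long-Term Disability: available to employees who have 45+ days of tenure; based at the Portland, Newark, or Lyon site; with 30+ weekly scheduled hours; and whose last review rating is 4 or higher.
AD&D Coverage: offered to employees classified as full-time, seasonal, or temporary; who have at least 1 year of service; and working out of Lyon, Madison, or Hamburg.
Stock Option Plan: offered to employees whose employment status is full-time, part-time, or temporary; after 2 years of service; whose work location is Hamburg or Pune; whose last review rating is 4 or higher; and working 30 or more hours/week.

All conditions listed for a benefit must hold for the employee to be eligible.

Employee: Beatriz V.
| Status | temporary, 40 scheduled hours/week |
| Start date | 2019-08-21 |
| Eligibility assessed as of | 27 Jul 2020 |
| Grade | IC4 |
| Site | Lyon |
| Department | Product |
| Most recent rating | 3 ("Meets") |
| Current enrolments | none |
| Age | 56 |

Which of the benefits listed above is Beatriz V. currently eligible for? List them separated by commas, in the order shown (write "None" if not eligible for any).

None

Service from 2019-08-21 to 27 Jul 2020: 341 days.
Unlimited PTO Program — service 341 days < 1 year (≈365 days) ✗ → not eligible.
Phone Allowance — status temporary ✓; service 341 days ≥ 6 weeks (≈42 days) ✓; dept Product ✗ → not eligible.
Equity Grant Program — service 341 days < 12 months (≈360 days) ✗ → not eligible.
RSU Program — status temporary ✓ (not excluded); service 341 days < 5 years (≈1825 days) ✗ → not eligible.
Long-Term Disability — service 341 days ≥ 45 days ✓; site Lyon ✓; 40 hrs/wk ≥ 30 ✓; rating 3 < 4 ✗ → not eligible.
AD&D Coverage — status temporary ✓; service 341 days < 1 year (≈365 days) ✗ → not eligible.
Stock Option Plan — status temporary ✓; service 341 days < 2 years (≈730 days) ✗ → not eligible.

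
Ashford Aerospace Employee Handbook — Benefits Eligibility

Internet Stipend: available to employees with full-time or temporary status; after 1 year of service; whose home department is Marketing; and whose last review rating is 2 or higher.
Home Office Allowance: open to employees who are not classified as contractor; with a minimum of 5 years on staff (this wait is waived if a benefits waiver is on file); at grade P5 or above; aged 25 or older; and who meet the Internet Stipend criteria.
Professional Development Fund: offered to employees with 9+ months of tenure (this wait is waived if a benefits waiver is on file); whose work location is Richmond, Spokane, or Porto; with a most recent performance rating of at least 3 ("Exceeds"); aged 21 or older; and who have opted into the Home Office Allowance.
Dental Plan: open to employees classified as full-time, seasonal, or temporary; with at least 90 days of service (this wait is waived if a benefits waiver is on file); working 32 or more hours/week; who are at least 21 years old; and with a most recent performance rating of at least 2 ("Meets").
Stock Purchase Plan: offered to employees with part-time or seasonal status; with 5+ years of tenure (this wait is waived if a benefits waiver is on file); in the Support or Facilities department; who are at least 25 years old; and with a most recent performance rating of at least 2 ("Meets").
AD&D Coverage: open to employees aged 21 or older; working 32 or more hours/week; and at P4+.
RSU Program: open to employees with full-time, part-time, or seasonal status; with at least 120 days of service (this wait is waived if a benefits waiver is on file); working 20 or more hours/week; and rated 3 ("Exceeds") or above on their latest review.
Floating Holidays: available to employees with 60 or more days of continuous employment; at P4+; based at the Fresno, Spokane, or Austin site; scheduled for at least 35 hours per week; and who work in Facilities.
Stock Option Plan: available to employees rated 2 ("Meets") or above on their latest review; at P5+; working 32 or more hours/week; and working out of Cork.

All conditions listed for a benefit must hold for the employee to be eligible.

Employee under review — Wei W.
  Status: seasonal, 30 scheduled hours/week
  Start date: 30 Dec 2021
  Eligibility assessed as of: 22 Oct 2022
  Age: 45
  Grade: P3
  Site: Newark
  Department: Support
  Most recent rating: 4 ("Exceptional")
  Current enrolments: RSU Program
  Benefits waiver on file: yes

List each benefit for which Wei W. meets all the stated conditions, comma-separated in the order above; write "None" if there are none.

Service from 30 Dec 2021 to 22 Oct 2022: 296 days.
Internet Stipend — status seasonal ✗ (requires full-time or temporary) → not eligible.
Home Office Allowance — status seasonal ✓ (not excluded); benefits waiver on file ✓; grade P3 < P5 ✗ → not eligible.
Professional Development Fund — benefits waiver on file ✓; site Newark ✗ (not Richmond, Spokane, or Porto) → not eligible.
Dental Plan — status seasonal ✓; benefits waiver on file ✓; 30 hrs/wk < 32 ✗ → not eligible.
Stock Purchase Plan — status seasonal ✓; benefits waiver on file ✓; dept Support ✓; age 45 ≥ 25 ✓; rating 4 ≥ 2 ✓ → eligible.
AD&D Coverage — age 45 ≥ 21 ✓; 30 hrs/wk < 32 ✗ → not eligible.
RSU Program — status seasonal ✓; benefits waiver on file ✓; 30 hrs/wk ≥ 20 ✓; rating 4 ≥ 3 ✓ → eligible.
Floating Holidays — service 296 days ≥ 60 days ✓; grade P3 < P4 ✗ → not eligible.
Stock Option Plan — rating 4 ≥ 2 ✓; grade P3 < P5 ✗ → not eligible.

Stock Purchase Plan, RSU Program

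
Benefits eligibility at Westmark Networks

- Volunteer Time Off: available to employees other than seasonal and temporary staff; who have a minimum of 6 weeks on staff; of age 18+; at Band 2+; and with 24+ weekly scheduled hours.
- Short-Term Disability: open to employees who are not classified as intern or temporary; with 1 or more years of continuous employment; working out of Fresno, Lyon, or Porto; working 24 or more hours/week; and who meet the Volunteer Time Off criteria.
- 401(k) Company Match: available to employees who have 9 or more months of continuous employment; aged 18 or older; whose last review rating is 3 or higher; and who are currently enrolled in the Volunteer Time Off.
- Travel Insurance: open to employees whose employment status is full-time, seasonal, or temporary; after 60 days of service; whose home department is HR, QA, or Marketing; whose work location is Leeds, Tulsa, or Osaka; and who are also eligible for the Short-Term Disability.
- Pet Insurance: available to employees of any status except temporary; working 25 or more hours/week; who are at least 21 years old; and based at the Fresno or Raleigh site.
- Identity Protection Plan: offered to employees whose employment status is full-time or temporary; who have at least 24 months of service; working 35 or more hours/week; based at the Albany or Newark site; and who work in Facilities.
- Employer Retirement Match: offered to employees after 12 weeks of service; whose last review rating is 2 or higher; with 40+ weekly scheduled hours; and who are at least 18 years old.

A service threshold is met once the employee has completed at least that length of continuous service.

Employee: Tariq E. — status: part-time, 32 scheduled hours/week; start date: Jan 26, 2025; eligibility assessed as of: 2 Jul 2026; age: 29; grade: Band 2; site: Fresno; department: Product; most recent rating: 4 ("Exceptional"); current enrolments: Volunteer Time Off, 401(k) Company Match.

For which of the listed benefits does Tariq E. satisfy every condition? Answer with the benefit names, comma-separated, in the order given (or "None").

Service from Jan 26, 2025 to 2 Jul 2026: 522 days.
Volunteer Time Off — status part-time ✓ (not excluded); service 522 days ≥ 6 weeks (≈42 days) ✓; age 29 ≥ 18 ✓; grade Band 2 ≥ Band 2 ✓; 32 hrs/wk ≥ 24 ✓ → eligible.
Short-Term Disability — status part-time ✓ (not excluded); service 522 days ≥ 1 year (≈365 days) ✓; site Fresno ✓; 32 hrs/wk ≥ 24 ✓; eligible for Volunteer Time Off ✓ → eligible.
401(k) Company Match — service 522 days ≥ 9 months (≈270 days) ✓; age 29 ≥ 18 ✓; rating 4 ≥ 3 ✓; enrolled in Volunteer Time Off ✓ → eligible.
Travel Insurance — status part-time ✗ (requires full-time, seasonal, or temporary) → not eligible.
Pet Insurance — status part-time ✓ (not excluded); 32 hrs/wk ≥ 25 ✓; age 29 ≥ 21 ✓; site Fresno ✓ → eligible.
Identity Protection Plan — status part-time ✗ (requires full-time or temporary) → not eligible.
Employer Retirement Match — service 522 days ≥ 12 weeks (≈84 days) ✓; rating 4 ≥ 2 ✓; 32 hrs/wk < 40 ✗ → not eligible.

Volunteer Time Off, Short-Term Disability, 401(k) Company Match, Pet Insurance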